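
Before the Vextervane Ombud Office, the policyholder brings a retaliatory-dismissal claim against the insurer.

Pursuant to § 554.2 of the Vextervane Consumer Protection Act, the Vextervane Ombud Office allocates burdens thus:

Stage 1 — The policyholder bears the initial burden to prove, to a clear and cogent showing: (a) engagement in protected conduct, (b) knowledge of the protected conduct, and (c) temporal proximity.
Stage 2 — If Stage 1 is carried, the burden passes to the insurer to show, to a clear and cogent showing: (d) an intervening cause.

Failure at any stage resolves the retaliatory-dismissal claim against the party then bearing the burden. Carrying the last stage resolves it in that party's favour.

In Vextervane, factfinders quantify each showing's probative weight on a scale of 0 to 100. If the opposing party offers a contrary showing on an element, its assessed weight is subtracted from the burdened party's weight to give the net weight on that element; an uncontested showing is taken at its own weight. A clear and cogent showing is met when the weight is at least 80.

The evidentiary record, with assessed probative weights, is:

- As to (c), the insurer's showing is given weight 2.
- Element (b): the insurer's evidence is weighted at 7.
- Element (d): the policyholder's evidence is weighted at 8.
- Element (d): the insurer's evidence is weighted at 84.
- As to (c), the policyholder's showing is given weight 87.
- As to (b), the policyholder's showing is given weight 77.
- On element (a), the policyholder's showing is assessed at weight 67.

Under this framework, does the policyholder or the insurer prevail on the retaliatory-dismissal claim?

At Stage 1 the policyholder must meet a clear and cogent showing (weight is at least 80): on (a) the weight is 67, < 80, so (a) does not meet the standard; on (b) the weight is 77 less the opposing 7 gives net 70, < 80, so (b) does not meet the standard; on (c) the weight is 87 less the opposing 2 gives net 85, which does reach 80, so (c) meets the standard.
  Not every element is met, so the policyholder fails to carry Stage 1.
The analysis ends at Stage 1; the insurer prevails.

insurer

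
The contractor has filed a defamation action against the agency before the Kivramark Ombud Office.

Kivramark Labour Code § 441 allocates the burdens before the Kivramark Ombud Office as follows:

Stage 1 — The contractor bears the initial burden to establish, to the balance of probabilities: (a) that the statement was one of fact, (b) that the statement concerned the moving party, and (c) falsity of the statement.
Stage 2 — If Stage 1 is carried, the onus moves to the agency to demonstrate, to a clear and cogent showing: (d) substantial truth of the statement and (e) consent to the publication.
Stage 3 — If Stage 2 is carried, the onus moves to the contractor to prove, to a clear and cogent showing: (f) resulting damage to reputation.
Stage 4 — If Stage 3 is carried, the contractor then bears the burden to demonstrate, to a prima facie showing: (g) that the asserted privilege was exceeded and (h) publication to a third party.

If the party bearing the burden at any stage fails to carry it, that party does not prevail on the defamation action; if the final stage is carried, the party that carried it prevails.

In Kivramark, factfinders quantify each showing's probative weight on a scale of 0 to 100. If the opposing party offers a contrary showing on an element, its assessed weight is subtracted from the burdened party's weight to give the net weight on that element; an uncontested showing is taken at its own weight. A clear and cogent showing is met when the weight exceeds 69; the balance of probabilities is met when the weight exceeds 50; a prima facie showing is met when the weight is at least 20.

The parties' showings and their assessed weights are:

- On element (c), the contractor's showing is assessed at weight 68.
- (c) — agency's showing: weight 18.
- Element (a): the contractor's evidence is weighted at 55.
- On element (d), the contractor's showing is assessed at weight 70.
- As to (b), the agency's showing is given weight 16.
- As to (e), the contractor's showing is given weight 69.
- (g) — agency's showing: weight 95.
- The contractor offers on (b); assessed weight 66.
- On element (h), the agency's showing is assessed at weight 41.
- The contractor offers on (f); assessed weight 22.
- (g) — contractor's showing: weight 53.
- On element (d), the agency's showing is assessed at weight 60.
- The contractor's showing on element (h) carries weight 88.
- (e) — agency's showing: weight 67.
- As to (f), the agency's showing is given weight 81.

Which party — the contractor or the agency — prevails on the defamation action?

agency

At Stage 1 the contractor must meet the balance of probabilities (weight exceeds 50): on (a) the weight is 55, > 50, so (a) meets the standard; on (b) the weight is 66 less the opposing 16 gives net 50, ≤ 50, so (b) does not meet the standard; on (c) the weight is 68 less the opposing 18 gives net 50, which does not exceed 50, so (c) does not meet the standard.
  Not every element is met, so the contractor fails to carry Stage 1.
The analysis ends at Stage 1; the agency prevails.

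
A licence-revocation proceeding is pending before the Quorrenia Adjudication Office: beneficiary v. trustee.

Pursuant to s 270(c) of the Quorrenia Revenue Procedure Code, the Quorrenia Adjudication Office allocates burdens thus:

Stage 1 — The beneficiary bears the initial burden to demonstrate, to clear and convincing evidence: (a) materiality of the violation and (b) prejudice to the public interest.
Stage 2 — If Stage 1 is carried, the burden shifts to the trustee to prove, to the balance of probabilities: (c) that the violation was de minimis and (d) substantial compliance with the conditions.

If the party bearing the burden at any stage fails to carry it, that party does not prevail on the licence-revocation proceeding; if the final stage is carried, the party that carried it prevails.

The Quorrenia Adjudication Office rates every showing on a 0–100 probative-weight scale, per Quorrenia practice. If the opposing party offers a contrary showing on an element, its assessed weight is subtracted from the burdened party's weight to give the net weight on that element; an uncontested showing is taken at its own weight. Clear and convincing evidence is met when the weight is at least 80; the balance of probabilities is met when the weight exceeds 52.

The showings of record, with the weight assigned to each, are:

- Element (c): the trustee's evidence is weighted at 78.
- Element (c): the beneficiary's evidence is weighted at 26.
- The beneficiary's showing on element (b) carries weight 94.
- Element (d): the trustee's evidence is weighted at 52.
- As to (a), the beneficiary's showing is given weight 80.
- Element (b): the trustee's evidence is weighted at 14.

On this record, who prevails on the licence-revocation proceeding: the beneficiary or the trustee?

beneficiary

Stage 1 (beneficiary, clear and convincing evidence, weight is at least 80): (a) 80 ≥ 80 — meets; (b) net 94−14=80 ≥ 80 — meets.
  Stage 1 is satisfied; the onus moves to the trustee.
Stage 2 (trustee, the balance of probabilities, weight exceeds 52): (c) net 78−26=52 ≤ 52 — fails; (d) 52 ≤ 52 — fails.
  The trustee does not carry Stage 2.
The beneficiary prevails.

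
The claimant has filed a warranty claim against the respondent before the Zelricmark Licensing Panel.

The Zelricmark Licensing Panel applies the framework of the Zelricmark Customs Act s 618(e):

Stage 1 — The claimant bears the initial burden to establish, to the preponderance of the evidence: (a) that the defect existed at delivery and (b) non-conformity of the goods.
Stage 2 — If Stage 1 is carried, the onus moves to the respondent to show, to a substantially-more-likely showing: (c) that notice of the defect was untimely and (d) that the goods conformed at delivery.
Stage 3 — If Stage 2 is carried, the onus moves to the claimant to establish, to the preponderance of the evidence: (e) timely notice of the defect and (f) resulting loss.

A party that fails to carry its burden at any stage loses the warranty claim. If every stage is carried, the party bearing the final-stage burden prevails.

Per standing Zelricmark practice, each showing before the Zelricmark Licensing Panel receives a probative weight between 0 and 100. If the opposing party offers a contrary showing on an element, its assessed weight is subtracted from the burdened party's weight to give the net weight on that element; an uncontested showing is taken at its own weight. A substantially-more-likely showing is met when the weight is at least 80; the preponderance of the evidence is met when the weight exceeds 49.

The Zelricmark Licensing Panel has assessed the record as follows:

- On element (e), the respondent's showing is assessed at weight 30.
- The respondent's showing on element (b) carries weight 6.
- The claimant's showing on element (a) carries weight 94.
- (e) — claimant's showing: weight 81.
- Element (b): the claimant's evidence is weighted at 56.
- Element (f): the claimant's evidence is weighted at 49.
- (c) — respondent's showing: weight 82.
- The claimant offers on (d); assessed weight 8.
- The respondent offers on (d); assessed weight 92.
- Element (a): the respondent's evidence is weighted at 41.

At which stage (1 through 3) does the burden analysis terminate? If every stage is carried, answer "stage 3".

stage 3

At Stage 1 the claimant must meet the preponderance of the evidence (weight exceeds 49): on (a) the weight is 94 less the opposing 41 gives net 53, > 49, so (a) meets the standard; on (b) the weight is 56 less the opposing 6 gives net 50, which does exceed 49, so (b) meets the standard.
  The claimant carries Stage 1; the respondent now bears the burden.
At Stage 2 the respondent must meet a substantially-more-likely showing (weight is at least 80): on (c) the weight is 82, which does reach 80, so (c) meets the standard; on (d) the weight is 92 less the opposing 8 gives net 84, ≥ 80, so (d) meets the standard.
  Stage 2 carried; the burden shifts to the claimant.
At Stage 3 the claimant must meet the preponderance of the evidence (weight exceeds 49): on (e) the weight is 81 less the opposing 30 gives net 51, which does exceed 49, so (e) meets the standard; on (f) the weight is 49, ≤ 49, so (f) does not meet the standard.
  The claimant does not carry Stage 3.
The respondent prevails.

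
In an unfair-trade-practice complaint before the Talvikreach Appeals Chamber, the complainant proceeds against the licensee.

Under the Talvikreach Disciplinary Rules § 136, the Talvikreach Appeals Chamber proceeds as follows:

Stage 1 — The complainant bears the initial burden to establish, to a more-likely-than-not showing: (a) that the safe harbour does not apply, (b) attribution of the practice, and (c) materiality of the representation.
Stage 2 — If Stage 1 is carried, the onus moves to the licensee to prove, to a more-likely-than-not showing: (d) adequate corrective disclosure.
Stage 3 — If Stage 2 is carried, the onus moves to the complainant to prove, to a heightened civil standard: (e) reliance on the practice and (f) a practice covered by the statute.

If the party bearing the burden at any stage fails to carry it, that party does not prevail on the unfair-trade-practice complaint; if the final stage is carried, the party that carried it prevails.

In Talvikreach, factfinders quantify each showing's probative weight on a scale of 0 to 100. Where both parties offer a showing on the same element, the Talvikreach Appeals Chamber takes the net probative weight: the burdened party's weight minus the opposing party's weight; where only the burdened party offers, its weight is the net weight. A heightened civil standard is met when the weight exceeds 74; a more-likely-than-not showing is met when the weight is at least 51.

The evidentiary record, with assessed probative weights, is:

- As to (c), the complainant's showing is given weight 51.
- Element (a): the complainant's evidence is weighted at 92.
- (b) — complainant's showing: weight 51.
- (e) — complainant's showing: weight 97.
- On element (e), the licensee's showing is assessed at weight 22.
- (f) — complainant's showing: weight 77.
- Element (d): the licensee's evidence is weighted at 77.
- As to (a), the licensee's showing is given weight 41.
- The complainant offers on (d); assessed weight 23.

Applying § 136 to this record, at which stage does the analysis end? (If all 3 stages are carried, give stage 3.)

stage 3

Stage 1 — burden on complainant; standard: a more-likely-than-not showing (weight is at least 51).
    (a): 92 − 41 = 51 ≥ 51 [met]
    (b): 51 ≥ 51 [met]
    (c): 51 ≥ 51 [met]
  All elements met. The burden passes to the licensee.
Stage 2 — burden on licensee; standard: a more-likely-than-not showing (weight is at least 51).
    (d): 77 − 23 = 54 ≥ 51 [met]
  The licensee carries Stage 2; the complainant now bears the burden.
Stage 3 — burden on complainant; standard: a heightened civil standard (weight exceeds 74).
    (e): 97 − 22 = 75 > 74 [met]
    (f): 77 > 74 [met]
  The complainant carries the last stage.
All stages carried — the complainant prevails.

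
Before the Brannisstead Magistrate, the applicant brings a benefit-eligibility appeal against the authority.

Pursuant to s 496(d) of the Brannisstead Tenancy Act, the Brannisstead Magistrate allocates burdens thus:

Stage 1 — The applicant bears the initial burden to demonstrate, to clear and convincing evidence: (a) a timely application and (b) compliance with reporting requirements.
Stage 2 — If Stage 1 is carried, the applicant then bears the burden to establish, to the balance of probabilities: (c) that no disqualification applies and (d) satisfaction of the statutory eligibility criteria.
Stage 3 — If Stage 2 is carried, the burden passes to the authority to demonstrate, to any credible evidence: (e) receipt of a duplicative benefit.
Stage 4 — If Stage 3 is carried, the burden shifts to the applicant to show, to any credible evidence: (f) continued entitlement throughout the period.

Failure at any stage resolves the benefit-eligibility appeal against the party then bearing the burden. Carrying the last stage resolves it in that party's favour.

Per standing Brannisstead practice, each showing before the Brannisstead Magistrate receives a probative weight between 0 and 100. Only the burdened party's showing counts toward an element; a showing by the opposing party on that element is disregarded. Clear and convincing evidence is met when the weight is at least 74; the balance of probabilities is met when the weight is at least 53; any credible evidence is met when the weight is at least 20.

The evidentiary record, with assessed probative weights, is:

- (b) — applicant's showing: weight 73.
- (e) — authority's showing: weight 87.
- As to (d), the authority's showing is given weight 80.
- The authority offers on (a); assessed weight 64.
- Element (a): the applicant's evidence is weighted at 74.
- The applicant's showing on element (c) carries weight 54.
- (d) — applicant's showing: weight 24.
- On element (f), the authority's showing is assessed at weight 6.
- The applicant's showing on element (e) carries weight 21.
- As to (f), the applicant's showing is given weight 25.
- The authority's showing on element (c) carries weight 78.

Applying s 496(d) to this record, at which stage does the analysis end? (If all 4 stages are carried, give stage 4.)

Stage 1 (applicant, clear and convincing evidence, weight is at least 74): (a) 74 (authority's 64 disregarded) ≥ 74 — meets; (b) 73 < 74 — fails.
  The applicant does not carry Stage 1.
The authority prevails.

stage 1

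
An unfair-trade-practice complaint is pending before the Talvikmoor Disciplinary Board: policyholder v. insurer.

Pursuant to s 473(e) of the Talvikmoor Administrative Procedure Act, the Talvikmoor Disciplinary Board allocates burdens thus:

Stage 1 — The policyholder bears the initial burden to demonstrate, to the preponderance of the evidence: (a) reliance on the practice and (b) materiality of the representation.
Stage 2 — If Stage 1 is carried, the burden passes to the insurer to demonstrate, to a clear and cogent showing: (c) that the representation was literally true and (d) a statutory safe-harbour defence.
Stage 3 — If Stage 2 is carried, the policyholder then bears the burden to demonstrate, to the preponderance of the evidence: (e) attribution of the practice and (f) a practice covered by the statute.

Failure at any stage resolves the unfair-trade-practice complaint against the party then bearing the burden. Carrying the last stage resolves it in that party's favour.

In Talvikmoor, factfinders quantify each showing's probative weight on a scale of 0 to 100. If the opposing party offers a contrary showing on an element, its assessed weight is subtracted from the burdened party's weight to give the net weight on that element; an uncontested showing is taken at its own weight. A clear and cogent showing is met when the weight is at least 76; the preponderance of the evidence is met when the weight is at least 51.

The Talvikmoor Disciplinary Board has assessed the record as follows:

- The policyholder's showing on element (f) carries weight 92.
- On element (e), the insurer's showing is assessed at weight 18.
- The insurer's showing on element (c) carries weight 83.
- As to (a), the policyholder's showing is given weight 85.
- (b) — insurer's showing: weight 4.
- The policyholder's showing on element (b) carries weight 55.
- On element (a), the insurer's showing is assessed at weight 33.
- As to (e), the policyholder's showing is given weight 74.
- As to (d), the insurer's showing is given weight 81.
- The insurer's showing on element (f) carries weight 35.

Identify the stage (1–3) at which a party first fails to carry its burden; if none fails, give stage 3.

stage 3

Stage 1 — burden on policyholder; standard: the preponderance of the evidence (weight is at least 51).
    (a): 85 − 33 = 52 ≥ 51 [met]
    (b): 55 − 4 = 51 ≥ 51 [met]
  Stage 1 carried; the burden shifts to the insurer.
Stage 2 — burden on insurer; standard: a clear and cogent showing (weight is at least 76).
    (c): 83 ≥ 76 [met]
    (d): 81 ≥ 76 [met]
  All elements met. The burden passes to the policyholder.
Stage 3 — burden on policyholder; standard: the preponderance of the evidence (weight is at least 51).
    (e): 74 − 18 = 56 ≥ 51 [met]
    (f): 92 − 35 = 57 ≥ 51 [met]
  Stage 3 carried; the final stage is satisfied.
All stages carried — the policyholder prevails.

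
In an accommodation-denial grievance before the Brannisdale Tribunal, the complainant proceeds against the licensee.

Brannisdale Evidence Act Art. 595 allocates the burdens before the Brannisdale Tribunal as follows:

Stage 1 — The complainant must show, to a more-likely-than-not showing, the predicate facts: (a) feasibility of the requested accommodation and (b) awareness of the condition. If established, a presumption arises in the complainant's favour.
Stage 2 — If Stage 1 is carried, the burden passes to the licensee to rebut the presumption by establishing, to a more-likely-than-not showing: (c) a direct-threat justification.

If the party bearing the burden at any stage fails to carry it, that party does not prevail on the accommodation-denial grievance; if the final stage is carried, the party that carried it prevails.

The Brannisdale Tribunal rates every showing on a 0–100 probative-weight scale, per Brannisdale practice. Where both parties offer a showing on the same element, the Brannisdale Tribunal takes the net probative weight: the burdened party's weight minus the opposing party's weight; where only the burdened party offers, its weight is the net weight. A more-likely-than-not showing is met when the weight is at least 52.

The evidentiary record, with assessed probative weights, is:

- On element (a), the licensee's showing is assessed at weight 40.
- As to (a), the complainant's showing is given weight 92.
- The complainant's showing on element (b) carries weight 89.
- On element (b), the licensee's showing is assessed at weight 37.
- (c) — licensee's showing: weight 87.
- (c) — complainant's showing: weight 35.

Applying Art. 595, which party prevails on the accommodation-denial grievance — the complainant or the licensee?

licensee

At Stage 1 the complainant must meet a more-likely-than-not showing (weight is at least 52): on (a) the weight is 92 less the opposing 40 gives net 52, ≥ 52, so (a) meets the standard; on (b) the weight is 89 less the opposing 37 gives net 52, which does reach 52, so (b) meets the standard.
  The complainant carries Stage 1; the licensee now bears the burden.
At Stage 2 the licensee must meet a more-likely-than-not showing (weight is at least 52): on (c) the weight is 87 less the opposing 35 gives net 52, which does reach 52, so (c) meets the standard.
  The licensee carries the last stage.
With every stage satisfied, the licensee prevails.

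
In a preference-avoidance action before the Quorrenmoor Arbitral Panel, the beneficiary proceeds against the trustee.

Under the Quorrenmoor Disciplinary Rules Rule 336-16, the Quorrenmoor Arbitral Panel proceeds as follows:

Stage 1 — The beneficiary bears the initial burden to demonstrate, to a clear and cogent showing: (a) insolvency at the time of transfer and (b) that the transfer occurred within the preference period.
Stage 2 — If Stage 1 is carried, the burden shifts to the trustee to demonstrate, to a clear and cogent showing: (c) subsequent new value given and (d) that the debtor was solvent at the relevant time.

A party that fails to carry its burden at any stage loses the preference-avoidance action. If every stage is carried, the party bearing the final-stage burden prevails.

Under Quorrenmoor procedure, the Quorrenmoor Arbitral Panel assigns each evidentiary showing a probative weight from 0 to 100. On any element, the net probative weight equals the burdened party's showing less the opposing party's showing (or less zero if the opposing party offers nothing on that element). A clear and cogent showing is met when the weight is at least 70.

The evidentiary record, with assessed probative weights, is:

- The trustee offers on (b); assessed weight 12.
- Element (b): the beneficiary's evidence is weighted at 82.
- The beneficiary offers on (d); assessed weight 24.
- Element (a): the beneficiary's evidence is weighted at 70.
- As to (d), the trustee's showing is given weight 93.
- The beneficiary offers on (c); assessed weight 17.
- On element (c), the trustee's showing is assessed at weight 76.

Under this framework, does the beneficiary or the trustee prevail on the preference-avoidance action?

beneficiary

At Stage 1 the beneficiary must meet a clear and cogent showing (weight is at least 70): on (a) the weight is 70, which does reach 70, so (a) meets the standard; on (b) the weight is 82 less the opposing 12 gives net 70, ≥ 70, so (b) meets the standard.
  The beneficiary carries Stage 1; the trustee now bears the burden.
At Stage 2 the trustee must meet a clear and cogent showing (weight is at least 70): on (c) the weight is 76 less the opposing 17 gives net 59, < 70, so (c) does not meet the standard; on (d) the weight is 93 less the opposing 24 gives net 69, < 70, so (d) does not meet the standard.
  The trustee does not carry Stage 2.
The analysis ends at Stage 2; the beneficiary prevails.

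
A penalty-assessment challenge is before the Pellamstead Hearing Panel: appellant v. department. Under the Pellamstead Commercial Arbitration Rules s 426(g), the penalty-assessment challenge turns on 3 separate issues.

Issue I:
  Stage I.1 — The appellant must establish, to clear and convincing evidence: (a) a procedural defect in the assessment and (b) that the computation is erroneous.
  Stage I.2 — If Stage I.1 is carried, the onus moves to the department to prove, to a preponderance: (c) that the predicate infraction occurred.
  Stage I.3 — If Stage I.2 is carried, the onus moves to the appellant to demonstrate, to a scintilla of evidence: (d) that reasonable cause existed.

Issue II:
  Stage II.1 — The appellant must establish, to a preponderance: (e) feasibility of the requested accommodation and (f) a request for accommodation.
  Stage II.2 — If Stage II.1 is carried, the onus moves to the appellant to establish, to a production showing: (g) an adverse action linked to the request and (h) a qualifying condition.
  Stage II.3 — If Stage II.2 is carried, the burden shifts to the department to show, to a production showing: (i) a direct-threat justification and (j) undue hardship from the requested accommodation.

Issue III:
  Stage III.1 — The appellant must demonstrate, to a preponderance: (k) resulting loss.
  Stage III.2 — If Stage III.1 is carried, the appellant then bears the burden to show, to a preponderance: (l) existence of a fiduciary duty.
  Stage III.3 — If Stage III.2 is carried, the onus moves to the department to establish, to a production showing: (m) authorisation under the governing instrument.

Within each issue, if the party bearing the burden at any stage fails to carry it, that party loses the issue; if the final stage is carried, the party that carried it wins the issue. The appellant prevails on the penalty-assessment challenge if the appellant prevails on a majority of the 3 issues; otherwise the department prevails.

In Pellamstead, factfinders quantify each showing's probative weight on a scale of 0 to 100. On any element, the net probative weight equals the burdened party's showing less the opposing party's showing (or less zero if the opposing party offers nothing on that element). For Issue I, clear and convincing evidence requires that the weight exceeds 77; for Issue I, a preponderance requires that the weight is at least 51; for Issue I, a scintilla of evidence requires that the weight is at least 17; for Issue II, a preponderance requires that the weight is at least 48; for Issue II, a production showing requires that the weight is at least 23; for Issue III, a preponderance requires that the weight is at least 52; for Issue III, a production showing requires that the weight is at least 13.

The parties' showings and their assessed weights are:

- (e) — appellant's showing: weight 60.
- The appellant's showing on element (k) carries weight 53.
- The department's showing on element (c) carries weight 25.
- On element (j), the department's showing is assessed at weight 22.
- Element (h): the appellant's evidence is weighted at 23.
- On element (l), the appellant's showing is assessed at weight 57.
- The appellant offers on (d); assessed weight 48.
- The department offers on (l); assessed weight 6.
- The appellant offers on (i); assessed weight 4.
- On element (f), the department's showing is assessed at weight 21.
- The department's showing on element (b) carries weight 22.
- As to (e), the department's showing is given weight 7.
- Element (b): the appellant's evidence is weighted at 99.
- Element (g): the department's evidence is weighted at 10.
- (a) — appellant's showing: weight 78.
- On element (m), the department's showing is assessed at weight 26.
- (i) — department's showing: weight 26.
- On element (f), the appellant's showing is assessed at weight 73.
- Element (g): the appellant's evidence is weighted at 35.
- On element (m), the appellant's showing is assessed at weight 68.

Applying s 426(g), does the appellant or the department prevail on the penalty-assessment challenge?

— Issue I —
Stage I.1 — burden on appellant; standard: clear and convincing evidence (weight exceeds 77).
    (a): 78 > 77 [met]
    (b): 99 − 22 = 77 ≤ 77 [not met]
  The appellant does not carry Stage I.1.
The analysis ends at Stage I.1; the department prevails on this issue.
— Issue II —
Stage II.1 — burden on appellant; standard: a preponderance (weight is at least 48).
    (e): 60 − 7 = 53 ≥ 48 [met]
    (f): 73 − 21 = 52 ≥ 48 [met]
  Stage II.1 is satisfied; the appellant continues to bear the burden.
Stage II.2 — burden on appellant; standard: a production showing (weight is at least 23).
    (g): 35 − 10 = 25 ≥ 23 [met]
    (h): 23 ≥ 23 [met]
  All elements met. The burden passes to the department.
Stage II.3 — burden on department; standard: a production showing (weight is at least 23).
    (i): 26 − 4 = 22 < 23 [not met]
    (j): 22 < 23 [not met]
  The department does not carry Stage II.3.
So the appellant prevails on this issue.
— Issue III —
Stage III.1 — burden on appellant; standard: a preponderance (weight is at least 52).
    (k): 53 ≥ 52 [met]
  Stage III.1 is satisfied; the appellant continues to bear the burden.
Stage III.2 — burden on appellant; standard: a preponderance (weight is at least 52).
    (l): 57 − 6 = 51 < 52 [not met]
  Not every element is met, so the appellant fails to carry Stage III.2.
The department prevails on this issue.
Per-issue: Issue I → department; Issue II → appellant; Issue III → department. The appellant must prevail on a majority of issues; overall, the department prevails.

department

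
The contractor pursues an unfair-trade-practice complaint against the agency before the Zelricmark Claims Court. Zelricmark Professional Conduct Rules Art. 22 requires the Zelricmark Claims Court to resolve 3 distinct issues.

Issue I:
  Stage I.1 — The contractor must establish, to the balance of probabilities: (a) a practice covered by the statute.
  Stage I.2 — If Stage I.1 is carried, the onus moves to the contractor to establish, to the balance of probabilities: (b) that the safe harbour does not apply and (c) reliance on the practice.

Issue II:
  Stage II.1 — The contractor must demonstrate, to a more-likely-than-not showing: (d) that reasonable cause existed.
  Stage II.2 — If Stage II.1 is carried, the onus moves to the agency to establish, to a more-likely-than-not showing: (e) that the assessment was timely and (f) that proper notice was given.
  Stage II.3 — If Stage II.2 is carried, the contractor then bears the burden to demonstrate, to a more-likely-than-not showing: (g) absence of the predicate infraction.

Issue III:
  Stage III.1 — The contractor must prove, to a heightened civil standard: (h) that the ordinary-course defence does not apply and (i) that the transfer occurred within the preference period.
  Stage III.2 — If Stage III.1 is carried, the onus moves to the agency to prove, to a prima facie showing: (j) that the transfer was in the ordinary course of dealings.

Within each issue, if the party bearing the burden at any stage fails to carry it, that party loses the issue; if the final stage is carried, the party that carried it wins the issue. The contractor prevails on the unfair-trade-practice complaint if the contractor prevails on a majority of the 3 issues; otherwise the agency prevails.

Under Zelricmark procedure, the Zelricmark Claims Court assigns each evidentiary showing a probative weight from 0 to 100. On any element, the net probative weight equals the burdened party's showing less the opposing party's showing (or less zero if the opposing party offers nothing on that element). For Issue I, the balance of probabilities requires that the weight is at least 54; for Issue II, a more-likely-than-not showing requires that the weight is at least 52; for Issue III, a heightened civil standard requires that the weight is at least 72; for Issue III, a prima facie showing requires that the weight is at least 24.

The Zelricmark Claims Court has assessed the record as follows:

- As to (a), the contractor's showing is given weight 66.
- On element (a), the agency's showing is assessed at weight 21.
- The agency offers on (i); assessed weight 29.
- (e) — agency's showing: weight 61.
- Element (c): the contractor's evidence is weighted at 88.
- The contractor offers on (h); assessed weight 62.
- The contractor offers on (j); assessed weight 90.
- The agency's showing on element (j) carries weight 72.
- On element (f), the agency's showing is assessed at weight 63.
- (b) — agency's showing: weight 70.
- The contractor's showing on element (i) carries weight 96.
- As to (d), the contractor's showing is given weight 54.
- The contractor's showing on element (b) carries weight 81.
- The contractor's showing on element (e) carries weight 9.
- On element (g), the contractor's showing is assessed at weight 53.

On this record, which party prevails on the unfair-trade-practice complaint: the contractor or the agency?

agency

— Issue I —
Stage I.1 — burden on contractor; standard: the balance of probabilities (weight is at least 54).
    (a): 66 − 21 = 45 < 54 [not met]
  Stage I.1 not carried; the contractor fails its burden.
So the agency prevails on this issue.
— Issue II —
At Stage II.1 the contractor must meet a more-likely-than-not showing (weight is at least 52): on (d) the weight is 54, which does reach 52, so (d) meets the standard.
  All elements met. The burden passes to the agency.
At Stage II.2 the agency must meet a more-likely-than-not showing (weight is at least 52): on (e) the weight is 61 less the opposing 9 gives net 52, which does reach 52, so (e) meets the standard; on (f) the weight is 63, which does reach 52, so (f) meets the standard.
  All elements met. The burden passes to the contractor.
At Stage II.3 the contractor must meet a more-likely-than-not showing (weight is at least 52): on (g) the weight is 53, which does reach 52, so (g) meets the standard.
  All elements met at the final stage.
With every stage satisfied, the contractor prevails on this issue.
— Issue III —
At Stage III.1 the contractor must meet a heightened civil standard (weight is at least 72): on (h) the weight is 62, < 72, so (h) does not meet the standard; on (i) the weight is 96 less the opposing 29 gives net 67, which does not reach 72, so (i) does not meet the standard.
  Stage III.1 not carried; the contractor fails its burden.
The agency prevails on this issue.
Per-issue: Issue I → agency; Issue II → contractor; Issue III → agency. The contractor must prevail on a majority of issues; overall, the agency prevails.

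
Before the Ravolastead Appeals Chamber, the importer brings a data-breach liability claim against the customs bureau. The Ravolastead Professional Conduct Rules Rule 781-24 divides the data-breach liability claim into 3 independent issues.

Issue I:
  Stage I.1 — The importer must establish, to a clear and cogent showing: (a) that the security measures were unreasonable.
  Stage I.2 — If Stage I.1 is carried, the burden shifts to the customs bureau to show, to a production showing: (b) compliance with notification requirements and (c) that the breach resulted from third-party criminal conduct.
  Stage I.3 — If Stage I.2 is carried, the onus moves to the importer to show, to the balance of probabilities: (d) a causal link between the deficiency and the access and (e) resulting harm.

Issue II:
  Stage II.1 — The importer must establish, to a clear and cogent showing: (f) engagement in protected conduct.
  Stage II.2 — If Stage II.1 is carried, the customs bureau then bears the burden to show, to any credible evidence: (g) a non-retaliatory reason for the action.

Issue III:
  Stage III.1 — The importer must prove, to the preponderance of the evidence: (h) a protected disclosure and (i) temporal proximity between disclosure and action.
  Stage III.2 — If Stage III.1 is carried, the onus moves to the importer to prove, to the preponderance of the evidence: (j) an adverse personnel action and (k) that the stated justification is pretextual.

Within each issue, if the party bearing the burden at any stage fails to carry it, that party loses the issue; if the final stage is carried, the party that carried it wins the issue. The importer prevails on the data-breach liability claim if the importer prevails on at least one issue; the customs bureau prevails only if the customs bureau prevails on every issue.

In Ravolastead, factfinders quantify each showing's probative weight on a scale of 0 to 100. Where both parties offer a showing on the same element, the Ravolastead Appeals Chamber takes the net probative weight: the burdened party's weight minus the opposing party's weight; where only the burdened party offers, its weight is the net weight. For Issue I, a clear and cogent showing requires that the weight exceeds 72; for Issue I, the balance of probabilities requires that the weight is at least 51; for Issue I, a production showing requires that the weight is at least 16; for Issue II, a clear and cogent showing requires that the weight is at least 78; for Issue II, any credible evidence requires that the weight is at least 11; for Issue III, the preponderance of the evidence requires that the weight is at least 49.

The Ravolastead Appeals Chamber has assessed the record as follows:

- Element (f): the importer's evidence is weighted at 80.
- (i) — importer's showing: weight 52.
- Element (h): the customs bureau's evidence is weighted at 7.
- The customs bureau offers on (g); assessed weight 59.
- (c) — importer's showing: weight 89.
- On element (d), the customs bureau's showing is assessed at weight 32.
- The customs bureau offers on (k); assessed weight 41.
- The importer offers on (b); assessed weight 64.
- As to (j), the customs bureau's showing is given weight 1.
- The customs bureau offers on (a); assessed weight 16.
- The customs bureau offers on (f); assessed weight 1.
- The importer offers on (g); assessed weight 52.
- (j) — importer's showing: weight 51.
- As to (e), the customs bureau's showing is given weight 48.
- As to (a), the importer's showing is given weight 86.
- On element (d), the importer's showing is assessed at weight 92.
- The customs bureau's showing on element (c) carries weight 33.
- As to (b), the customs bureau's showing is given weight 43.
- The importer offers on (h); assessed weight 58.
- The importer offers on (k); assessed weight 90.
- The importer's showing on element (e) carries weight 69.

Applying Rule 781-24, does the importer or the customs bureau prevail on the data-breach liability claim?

importer

— Issue I —
Stage I.1 — burden on importer; standard: a clear and cogent showing (weight exceeds 72).
    (a): 86 − 16 = 70 ≤ 72 [not met]
  The importer does not carry Stage I.1.
The customs bureau prevails on this issue.
— Issue II —
Stage II.1 (importer, a clear and cogent showing, weight is at least 78): (f) net 80−1=79 ≥ 78 — meets.
  Stage II.1 is satisfied; the onus moves to the customs bureau.
Stage II.2 (customs bureau, any credible evidence, weight is at least 11): (g) net 59−52=7 < 11 — fails.
  The customs bureau does not carry Stage II.2.
The importer prevails on this issue.
— Issue III —
At Stage III.1 the importer must meet the preponderance of the evidence (weight is at least 49): on (h) the weight is 58 less the opposing 7 gives net 51, ≥ 49, so (h) meets the standard; on (i) the weight is 52, ≥ 49, so (i) meets the standard.
  All elements met. The importer retains the burden for Stage III.2.
At Stage III.2 the importer must meet the preponderance of the evidence (weight is at least 49): on (j) the weight is 51 less the opposing 1 gives net 50, which does reach 49, so (j) meets the standard; on (k) the weight is 90 less the opposing 41 gives net 49, which does reach 49, so (k) meets the standard.
  The importer carries the last stage.
Every stage carried; the importer prevails on this issue.
Per-issue: Issue I → customs bureau; Issue II → importer; Issue III → importer. The importer must prevail on at least one issue; overall, the importer prevails.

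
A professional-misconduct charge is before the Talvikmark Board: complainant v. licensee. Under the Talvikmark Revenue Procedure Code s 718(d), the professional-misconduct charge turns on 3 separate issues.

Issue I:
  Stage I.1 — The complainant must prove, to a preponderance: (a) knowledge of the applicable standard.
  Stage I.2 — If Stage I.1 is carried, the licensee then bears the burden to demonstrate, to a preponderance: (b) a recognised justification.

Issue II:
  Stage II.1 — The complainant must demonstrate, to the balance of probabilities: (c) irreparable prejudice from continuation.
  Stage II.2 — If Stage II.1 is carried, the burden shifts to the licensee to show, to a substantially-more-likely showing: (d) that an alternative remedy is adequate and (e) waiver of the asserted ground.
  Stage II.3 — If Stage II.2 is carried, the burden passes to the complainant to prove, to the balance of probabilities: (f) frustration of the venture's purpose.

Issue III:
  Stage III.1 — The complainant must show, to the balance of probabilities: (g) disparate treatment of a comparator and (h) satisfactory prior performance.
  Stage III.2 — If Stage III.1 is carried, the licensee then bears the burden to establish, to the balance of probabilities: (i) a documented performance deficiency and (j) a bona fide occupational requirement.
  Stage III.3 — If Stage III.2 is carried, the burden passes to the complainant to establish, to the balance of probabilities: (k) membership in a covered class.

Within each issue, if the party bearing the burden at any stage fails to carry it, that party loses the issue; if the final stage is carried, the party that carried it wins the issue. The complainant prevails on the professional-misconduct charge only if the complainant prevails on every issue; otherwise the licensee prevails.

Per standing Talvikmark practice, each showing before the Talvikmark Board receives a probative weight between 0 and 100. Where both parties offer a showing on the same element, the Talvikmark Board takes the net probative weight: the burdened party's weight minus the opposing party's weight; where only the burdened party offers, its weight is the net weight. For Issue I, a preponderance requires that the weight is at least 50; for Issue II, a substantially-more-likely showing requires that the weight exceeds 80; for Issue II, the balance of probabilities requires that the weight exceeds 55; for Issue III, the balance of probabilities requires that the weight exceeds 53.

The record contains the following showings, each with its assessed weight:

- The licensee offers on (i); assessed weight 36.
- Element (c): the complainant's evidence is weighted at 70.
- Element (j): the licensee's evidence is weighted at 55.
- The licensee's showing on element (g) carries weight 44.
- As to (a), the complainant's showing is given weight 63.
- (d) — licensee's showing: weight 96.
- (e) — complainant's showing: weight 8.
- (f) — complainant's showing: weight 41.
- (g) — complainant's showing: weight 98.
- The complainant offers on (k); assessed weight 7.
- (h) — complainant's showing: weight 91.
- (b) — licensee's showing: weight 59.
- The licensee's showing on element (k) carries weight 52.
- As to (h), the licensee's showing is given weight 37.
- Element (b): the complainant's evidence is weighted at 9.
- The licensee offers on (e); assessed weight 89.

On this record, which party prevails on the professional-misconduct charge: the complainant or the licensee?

— Issue I —
Stage I.1 (complainant, a preponderance, weight is at least 50): (a) 63 ≥ 50 — meets.
  Stage I.1 carried; the burden shifts to the licensee.
Stage I.2 (licensee, a preponderance, weight is at least 50): (b) net 59−9=50 ≥ 50 — meets.
  The licensee carries the last stage.
Every stage carried; the licensee prevails on this issue.
— Issue II —
Stage II.1 — burden on complainant; standard: the balance of probabilities (weight exceeds 55).
    (c): 70 > 55 [met]
  Stage II.1 carried; the burden shifts to the licensee.
Stage II.2 — burden on licensee; standard: a substantially-more-likely showing (weight exceeds 80).
    (d): 96 > 80 [met]
    (e): 89 − 8 = 81 > 80 [met]
  Stage II.2 is satisfied; the onus moves to the complainant.
Stage II.3 — burden on complainant; standard: the balance of probabilities (weight exceeds 55).
    (f): 41 ≤ 55 [not met]
  Not every element is met, so the complainant fails to carry Stage II.3.
The licensee prevails on this issue.
— Issue III —
Stage III.1 (complainant, the balance of probabilities, weight exceeds 53): (g) net 98−44=54 > 53 — meets; (h) net 91−37=54 > 53 — meets.
  All elements met. The burden passes to the licensee.
Stage III.2 (licensee, the balance of probabilities, weight exceeds 53): (i) 36 ≤ 53 — fails; (j) 55 > 53 — meets.
  The licensee does not carry Stage III.2.
The analysis ends at Stage III.2; the complainant prevails on this issue.
Per-issue: Issue I → licensee; Issue II → licensee; Issue III → complainant. The complainant must prevail on every issue; overall, the licensee prevails.

licensee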